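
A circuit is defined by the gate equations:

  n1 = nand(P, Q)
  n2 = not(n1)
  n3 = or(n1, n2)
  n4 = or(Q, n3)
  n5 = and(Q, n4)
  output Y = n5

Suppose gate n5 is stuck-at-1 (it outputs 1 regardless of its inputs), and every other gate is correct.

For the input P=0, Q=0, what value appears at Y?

Propagate with n5 forced: n1=1, n2=0, n3=1, n4=1, n5=1 [stuck-at-1].
So Y = 1. (Without the fault it would be 0.)

1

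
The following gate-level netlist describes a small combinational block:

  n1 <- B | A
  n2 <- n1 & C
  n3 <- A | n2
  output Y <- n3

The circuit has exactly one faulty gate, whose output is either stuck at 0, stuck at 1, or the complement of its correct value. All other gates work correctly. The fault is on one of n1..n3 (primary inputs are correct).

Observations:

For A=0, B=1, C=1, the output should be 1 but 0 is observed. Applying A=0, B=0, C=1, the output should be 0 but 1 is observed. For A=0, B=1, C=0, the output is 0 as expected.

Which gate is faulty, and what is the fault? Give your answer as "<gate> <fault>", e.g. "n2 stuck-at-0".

Fault-free values for test 1 (A=0, B=1, C=1): n1=1, n2=1, n3=1, giving Y=1. Observed 0.
Test 1: faults giving observed 0 are {n1 stuck-at-0, n1 inverted output, n2 stuck-at-0, n2 inverted output, n3 stuck-at-0, n3 inverted output}.
Test 2 (A=0, B=0, C=1): fault-free n1=0, n2=0, n3=0 → 0; observed 1. Eliminates n1 stuck-at-0, n2 stuck-at-0, n3 stuck-at-0.
Test 3 (A=0, B=1, C=0): fault-free n1=1, n2=0, n3=0 → 0; observed 0. Eliminates n2 inverted output, n3 inverted output.
Only n1 inverted output is consistent with every test.

n1 inverted output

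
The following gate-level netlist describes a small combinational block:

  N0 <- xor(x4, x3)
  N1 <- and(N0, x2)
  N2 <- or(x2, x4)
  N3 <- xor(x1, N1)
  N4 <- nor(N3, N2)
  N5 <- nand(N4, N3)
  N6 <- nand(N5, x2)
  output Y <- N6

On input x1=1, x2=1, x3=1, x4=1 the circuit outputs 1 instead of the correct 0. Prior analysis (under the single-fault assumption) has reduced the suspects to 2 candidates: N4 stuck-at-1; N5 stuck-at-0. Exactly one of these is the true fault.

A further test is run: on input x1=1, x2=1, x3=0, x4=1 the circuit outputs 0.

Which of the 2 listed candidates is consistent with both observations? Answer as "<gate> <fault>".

Evaluate each candidate on input x1=1, x2=1, x3=0, x4=1:
  N4 stuck-at-1: N0=1, N1=1, N2=1, N3=0, N4=1 [stuck-at-1], N5=1, N6=0 → 0 — matches
  N5 stuck-at-0: N0=1, N1=1, N2=1, N3=0, N4=0, N5=0 [stuck-at-0], N6=1 → 1 — eliminated
Only N4 stuck-at-1 reproduces the observed 0.

N4 stuck-at-1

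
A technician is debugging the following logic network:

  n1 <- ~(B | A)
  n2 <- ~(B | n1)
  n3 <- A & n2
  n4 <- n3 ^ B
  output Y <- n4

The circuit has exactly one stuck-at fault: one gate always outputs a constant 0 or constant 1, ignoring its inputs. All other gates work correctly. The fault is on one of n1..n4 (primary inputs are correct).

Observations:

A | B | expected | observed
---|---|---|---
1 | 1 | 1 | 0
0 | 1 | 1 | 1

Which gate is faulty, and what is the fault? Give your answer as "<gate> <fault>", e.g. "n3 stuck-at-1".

n2 stuck-at-1

Fault-free values for test 1 (A=1, B=1): n1=0, n2=0, n3=0, n4=1, giving Y=1. Observed 0.
Test 1: faults giving observed 0 are {n2 stuck-at-1, n3 stuck-at-1, n4 stuck-at-0}.
Test 2 (A=0, B=1): fault-free n1=0, n2=0, n3=0, n4=1 → 1; observed 1. Eliminates n3 stuck-at-1, n4 stuck-at-0.
Only n2 stuck-at-1 is consistent with every test.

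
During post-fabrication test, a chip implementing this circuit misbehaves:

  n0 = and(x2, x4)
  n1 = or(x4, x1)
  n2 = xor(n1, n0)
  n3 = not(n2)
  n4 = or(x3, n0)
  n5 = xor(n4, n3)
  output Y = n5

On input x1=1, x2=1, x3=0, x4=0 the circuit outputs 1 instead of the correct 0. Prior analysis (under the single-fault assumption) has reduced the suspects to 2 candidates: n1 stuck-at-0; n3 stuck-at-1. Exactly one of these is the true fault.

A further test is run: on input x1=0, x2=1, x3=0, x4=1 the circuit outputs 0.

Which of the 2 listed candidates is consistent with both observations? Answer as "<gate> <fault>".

Evaluate each candidate on input x1=0, x2=1, x3=0, x4=1:
  n1 stuck-at-0: n0=1, n1=0 [stuck-at-0], n2=1, n3=0, n4=1, n5=1 → 1 — eliminated
  n3 stuck-at-1: n0=1, n1=1, n2=0, n3=1 [stuck-at-1], n4=1, n5=0 → 0 — matches
Only n3 stuck-at-1 reproduces the observed 0.

n3 stuck-at-1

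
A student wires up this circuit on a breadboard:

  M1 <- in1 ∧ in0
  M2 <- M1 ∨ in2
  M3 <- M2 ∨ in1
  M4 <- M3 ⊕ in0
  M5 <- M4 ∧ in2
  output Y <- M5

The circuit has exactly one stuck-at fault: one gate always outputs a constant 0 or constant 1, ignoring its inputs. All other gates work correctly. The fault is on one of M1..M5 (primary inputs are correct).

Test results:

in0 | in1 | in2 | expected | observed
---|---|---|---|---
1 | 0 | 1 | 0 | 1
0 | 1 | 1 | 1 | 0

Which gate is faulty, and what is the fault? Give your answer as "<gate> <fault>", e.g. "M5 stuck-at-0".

M3 stuck-at-0

Fault-free values for test 1 (in0=1, in1=0, in2=1): M1=0, M2=1, M3=1, M4=0, M5=0, giving Y=0. Observed 1.
Test 1: faults giving observed 1 are {M2 stuck-at-0, M3 stuck-at-0, M4 stuck-at-1, M5 stuck-at-1}.
Test 2 (in0=0, in1=1, in2=1): fault-free M1=0, M2=1, M3=1, M4=1, M5=1 → 1; observed 0. Eliminates M2 stuck-at-0, M4 stuck-at-1, M5 stuck-at-1.
Only M3 stuck-at-0 is consistent with every test.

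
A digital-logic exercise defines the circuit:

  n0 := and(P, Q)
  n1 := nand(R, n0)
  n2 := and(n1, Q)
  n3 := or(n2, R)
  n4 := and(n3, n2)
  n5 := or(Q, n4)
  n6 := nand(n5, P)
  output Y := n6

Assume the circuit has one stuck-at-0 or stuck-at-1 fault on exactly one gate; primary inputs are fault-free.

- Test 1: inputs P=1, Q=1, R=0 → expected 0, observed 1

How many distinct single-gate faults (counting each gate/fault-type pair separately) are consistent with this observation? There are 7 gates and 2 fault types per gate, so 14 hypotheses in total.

2

Fault-free: n0=1, n1=1, n2=1, n3=1, n4=1, n5=1, n6=0 → 0. Observed 1.
  n0 stuck-at-0: output 0 ✗
  n0 stuck-at-1: output 0 ✗
  n1 stuck-at-0: output 0 ✗
  n1 stuck-at-1: output 0 ✗
  n2 stuck-at-0: output 0 ✗
  n2 stuck-at-1: output 0 ✗
  n3 stuck-at-0: output 0 ✗
  n3 stuck-at-1: output 0 ✗
  n4 stuck-at-0: output 0 ✗
  n4 stuck-at-1: output 0 ✗
  n5 stuck-at-0: output 1 ✓
  n5 stuck-at-1: output 0 ✗
  n6 stuck-at-0: output 0 ✗
  n6 stuck-at-1: output 1 ✓
Consistent faults: {n5 stuck-at-0, n6 stuck-at-1} — 2 in all.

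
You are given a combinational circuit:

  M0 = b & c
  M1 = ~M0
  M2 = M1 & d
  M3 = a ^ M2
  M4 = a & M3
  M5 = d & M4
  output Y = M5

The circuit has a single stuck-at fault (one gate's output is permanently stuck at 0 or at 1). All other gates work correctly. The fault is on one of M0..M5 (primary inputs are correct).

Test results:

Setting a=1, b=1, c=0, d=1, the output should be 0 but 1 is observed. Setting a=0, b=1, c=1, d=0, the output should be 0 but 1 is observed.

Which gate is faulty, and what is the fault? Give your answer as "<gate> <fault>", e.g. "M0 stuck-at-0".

M5 stuck-at-1

Fault-free values for test 1 (a=1, b=1, c=0, d=1): M0=0, M1=1, M2=1, M3=0, M4=0, M5=0, giving Y=0. Observed 1.
Test 1: faults giving observed 1 are {M0 stuck-at-1, M1 stuck-at-0, M2 stuck-at-0, M3 stuck-at-1, M4 stuck-at-1, M5 stuck-at-1}.
Test 2 (a=0, b=1, c=1, d=0): fault-free M0=1, M1=0, M2=0, M3=0, M4=0, M5=0 → 0; observed 1. Eliminates M0 stuck-at-1, M1 stuck-at-0, M2 stuck-at-0, M3 stuck-at-1, M4 stuck-at-1.
Only M5 stuck-at-1 is consistent with every test.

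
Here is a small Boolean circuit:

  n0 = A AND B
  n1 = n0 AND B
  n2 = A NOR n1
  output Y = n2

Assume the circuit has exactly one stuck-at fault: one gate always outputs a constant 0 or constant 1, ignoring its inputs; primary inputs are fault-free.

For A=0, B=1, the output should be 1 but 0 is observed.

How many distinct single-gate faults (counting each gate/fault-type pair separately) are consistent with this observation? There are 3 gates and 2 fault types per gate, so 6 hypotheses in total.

Fault-free: n0=0, n1=0, n2=1 → 1. Observed 0.
  n0 stuck-at-0: output 1 ✗
  n0 stuck-at-1: output 0 ✓
  n1 stuck-at-0: output 1 ✗
  n1 stuck-at-1: output 0 ✓
  n2 stuck-at-0: output 0 ✓
  n2 stuck-at-1: output 1 ✗
Consistent faults: {n0 stuck-at-1, n1 stuck-at-1, n2 stuck-at-0} — 3 in all.

3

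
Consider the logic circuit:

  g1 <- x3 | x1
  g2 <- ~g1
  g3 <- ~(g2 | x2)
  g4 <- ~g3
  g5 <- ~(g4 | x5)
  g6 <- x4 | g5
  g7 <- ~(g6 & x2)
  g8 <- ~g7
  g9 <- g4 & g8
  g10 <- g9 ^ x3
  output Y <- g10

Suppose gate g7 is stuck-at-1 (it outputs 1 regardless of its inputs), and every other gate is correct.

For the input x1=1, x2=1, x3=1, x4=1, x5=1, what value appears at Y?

1

Propagate with g7 forced: g1=1, g2=0, g3=0, g4=1, g5=0, g6=1, g7=1 [stuck-at-1], g8=0, g9=0, g10=1.
So Y = 1. (Without the fault it would be 0.)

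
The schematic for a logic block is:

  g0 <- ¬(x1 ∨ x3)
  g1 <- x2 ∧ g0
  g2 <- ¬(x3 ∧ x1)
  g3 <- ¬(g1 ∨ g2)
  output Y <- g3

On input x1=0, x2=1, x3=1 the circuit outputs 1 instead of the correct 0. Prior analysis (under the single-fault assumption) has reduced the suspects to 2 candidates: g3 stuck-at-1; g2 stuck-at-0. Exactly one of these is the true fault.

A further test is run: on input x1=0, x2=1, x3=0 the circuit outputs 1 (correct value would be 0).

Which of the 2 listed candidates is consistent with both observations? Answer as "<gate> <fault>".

Evaluate each candidate on input x1=0, x2=1, x3=0:
  g3 stuck-at-1: g0=1, g1=1, g2=1, g3=1 [stuck-at-1] → 1 — matches
  g2 stuck-at-0: g0=1, g1=1, g2=0 [stuck-at-0], g3=0 → 0 — eliminated
Only g3 stuck-at-1 reproduces the observed 1.

g3 stuck-at-1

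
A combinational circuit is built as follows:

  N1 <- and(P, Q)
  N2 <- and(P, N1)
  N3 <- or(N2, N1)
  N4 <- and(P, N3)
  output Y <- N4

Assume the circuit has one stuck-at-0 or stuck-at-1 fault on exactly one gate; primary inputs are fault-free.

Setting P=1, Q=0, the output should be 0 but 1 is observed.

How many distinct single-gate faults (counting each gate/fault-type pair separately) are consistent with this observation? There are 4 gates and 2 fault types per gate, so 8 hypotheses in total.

4

Fault-free: N1=0, N2=0, N3=0, N4=0 → 0. Observed 1.
  N1 stuck-at-0: output 0 ✗
  N1 stuck-at-1: output 1 ✓
  N2 stuck-at-0: output 0 ✗
  N2 stuck-at-1: output 1 ✓
  N3 stuck-at-0: output 0 ✗
  N3 stuck-at-1: output 1 ✓
  N4 stuck-at-0: output 0 ✗
  N4 stuck-at-1: output 1 ✓
Consistent faults: {N1 stuck-at-1, N2 stuck-at-1, N3 stuck-at-1, N4 stuck-at-1} — 4 in all.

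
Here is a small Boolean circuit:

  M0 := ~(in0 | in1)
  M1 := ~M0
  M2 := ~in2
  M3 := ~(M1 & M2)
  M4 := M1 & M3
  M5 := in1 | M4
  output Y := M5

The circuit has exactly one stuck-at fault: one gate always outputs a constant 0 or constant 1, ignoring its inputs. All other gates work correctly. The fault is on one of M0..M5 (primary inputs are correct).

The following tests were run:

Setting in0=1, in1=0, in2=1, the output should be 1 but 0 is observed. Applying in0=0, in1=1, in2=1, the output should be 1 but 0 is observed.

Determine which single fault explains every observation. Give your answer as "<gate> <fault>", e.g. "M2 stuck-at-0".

M5 stuck-at-0

Fault-free values for test 1 (in0=1, in1=0, in2=1): M0=0, M1=1, M2=0, M3=1, M4=1, M5=1, giving Y=1. Observed 0.
Test 1: faults giving observed 0 are {M0 stuck-at-1, M1 stuck-at-0, M2 stuck-at-1, M3 stuck-at-0, M4 stuck-at-0, M5 stuck-at-0}.
Test 2 (in0=0, in1=1, in2=1): fault-free M0=0, M1=1, M2=0, M3=1, M4=1, M5=1 → 1; observed 0. Eliminates M0 stuck-at-1, M1 stuck-at-0, M2 stuck-at-1, M3 stuck-at-0, M4 stuck-at-0.
Only M5 stuck-at-0 is consistent with every test.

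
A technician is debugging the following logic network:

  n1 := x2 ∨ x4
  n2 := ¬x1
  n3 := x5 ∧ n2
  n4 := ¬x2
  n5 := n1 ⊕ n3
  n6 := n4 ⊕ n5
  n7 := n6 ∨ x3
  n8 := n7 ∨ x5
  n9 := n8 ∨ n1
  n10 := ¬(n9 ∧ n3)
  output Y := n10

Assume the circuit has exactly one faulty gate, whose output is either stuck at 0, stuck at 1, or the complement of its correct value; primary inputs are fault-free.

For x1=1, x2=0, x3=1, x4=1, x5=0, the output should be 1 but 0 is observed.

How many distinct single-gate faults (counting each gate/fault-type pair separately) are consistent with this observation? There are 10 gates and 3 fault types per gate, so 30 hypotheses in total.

Fault-free: n1=1, n2=0, n3=0, n4=1, n5=1, n6=0, n7=1, n8=1, n9=1, n10=1 → 1. Observed 0.
  n1: none of the 3 fault types match ✗
  n2: none of the 3 fault types match ✗
  n3: stuck-at-1, inverted output ✓; others ✗
  n4: none of the 3 fault types match ✗
  n5: none of the 3 fault types match ✗
  n6: none of the 3 fault types match ✗
  n7: none of the 3 fault types match ✗
  n8: none of the 3 fault types match ✗
  n9: none of the 3 fault types match ✗
  n10: stuck-at-0, inverted output ✓; others ✗
Consistent faults: {n3 stuck-at-1, n3 inverted output, n10 stuck-at-0, n10 inverted output} — 4 in all.

4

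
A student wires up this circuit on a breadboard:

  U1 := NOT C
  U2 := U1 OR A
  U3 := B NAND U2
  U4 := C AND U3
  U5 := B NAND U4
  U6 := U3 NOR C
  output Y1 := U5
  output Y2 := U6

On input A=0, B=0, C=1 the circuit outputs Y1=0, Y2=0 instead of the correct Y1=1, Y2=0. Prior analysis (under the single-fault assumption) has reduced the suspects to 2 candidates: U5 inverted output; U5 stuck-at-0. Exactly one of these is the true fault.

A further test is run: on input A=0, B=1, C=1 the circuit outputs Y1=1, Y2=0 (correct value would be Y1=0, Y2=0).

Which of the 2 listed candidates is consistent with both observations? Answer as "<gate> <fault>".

U5 inverted output

Evaluate each candidate on input A=0, B=1, C=1:
  U5 inverted output: U1=0, U2=0, U3=1, U4=1, U5=1 [inverted output], U6=0 → Y1=1, Y2=0 — matches
  U5 stuck-at-0: U1=0, U2=0, U3=1, U4=1, U5=0 [stuck-at-0], U6=0 → Y1=0, Y2=0 — eliminated
Only U5 inverted output reproduces the observed Y1=1, Y2=0.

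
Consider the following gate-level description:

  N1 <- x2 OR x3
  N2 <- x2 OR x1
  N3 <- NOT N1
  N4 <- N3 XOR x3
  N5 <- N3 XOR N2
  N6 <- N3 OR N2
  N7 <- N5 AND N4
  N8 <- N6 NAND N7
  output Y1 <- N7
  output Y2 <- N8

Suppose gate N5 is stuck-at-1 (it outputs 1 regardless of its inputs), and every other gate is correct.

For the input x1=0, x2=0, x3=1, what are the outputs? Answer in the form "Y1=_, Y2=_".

Y1=1, Y2=1

Propagate with N5 forced: N1=1, N2=0, N3=0, N4=1, N5=1 [stuck-at-1], N6=0, N7=1, N8=1.
So the outputs are Y1=1, Y2=1. (Without the fault they would be Y1=0, Y2=1.)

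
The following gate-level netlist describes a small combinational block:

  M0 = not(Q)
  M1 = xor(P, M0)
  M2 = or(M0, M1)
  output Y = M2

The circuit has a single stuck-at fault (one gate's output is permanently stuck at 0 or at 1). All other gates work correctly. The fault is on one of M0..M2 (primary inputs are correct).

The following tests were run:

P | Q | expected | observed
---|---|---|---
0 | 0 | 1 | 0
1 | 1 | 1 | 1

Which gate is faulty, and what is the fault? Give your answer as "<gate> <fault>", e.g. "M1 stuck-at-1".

M0 stuck-at-0

Fault-free values for test 1 (P=0, Q=0): M0=1, M1=1, M2=1, giving Y=1. Observed 0.
Test 1: faults giving observed 0 are {M0 stuck-at-0, M2 stuck-at-0}.
Test 2 (P=1, Q=1): fault-free M0=0, M1=1, M2=1 → 1; observed 1. Eliminates M2 stuck-at-0.
Only M0 stuck-at-0 is consistent with every test.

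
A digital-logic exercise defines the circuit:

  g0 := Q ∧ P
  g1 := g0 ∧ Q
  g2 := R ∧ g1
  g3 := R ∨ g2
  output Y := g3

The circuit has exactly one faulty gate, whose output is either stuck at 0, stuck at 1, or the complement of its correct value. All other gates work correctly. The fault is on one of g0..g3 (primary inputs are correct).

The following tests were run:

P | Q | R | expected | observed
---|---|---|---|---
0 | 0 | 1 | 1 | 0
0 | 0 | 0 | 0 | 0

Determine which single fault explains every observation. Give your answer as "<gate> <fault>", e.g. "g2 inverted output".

g3 stuck-at-0

Fault-free values for test 1 (P=0, Q=0, R=1): g0=0, g1=0, g2=0, g3=1, giving Y=1. Observed 0.
Test 1: faults giving observed 0 are {g3 stuck-at-0, g3 inverted output}.
Test 2 (P=0, Q=0, R=0): fault-free g0=0, g1=0, g2=0, g3=0 → 0; observed 0. Eliminates g3 inverted output.
Only g3 stuck-at-0 is consistent with every test.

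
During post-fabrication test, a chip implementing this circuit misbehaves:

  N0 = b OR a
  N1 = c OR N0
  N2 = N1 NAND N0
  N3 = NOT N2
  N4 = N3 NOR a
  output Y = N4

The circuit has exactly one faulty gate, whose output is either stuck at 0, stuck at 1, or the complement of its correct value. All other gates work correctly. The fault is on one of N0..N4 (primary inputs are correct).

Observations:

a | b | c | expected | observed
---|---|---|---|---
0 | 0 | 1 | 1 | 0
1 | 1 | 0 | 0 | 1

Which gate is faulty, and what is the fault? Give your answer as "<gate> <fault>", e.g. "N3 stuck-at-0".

Fault-free values for test 1 (a=0, b=0, c=1): N0=0, N1=1, N2=1, N3=0, N4=1, giving Y=1. Observed 0.
Test 1: faults giving observed 0 are {N0 stuck-at-1, N0 inverted output, N2 stuck-at-0, N2 inverted output, N3 stuck-at-1, N3 inverted output, N4 stuck-at-0, N4 inverted output}.
Test 2 (a=1, b=1, c=0): fault-free N0=1, N1=1, N2=0, N3=1, N4=0 → 0; observed 1. Eliminates N0 stuck-at-1, N0 inverted output, N2 stuck-at-0, N2 inverted output, N3 stuck-at-1, N3 inverted output, N4 stuck-at-0.
Only N4 inverted output is consistent with every test.

N4 inverted output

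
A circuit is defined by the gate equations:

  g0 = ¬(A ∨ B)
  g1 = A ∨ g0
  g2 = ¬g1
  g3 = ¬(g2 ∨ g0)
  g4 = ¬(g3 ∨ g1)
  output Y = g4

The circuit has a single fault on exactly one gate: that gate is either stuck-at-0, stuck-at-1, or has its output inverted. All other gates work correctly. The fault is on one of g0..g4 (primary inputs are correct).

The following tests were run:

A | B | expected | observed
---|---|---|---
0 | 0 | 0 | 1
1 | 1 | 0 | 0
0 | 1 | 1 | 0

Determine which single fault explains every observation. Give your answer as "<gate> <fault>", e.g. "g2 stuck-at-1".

g0 inverted output

Fault-free values for test 1 (A=0, B=0): g0=1, g1=1, g2=0, g3=0, g4=0, giving Y=0. Observed 1.
Test 1: faults giving observed 1 are {g0 stuck-at-0, g0 inverted output, g1 stuck-at-0, g1 inverted output, g4 stuck-at-1, g4 inverted output}.
Test 2 (A=1, B=1): fault-free g0=0, g1=1, g2=0, g3=1, g4=0 → 0; observed 0. Eliminates g1 stuck-at-0, g1 inverted output, g4 stuck-at-1, g4 inverted output.
Test 3 (A=0, B=1): fault-free g0=0, g1=0, g2=1, g3=0, g4=1 → 1; observed 0. Eliminates g0 stuck-at-0.
Only g0 inverted output is consistent with every test.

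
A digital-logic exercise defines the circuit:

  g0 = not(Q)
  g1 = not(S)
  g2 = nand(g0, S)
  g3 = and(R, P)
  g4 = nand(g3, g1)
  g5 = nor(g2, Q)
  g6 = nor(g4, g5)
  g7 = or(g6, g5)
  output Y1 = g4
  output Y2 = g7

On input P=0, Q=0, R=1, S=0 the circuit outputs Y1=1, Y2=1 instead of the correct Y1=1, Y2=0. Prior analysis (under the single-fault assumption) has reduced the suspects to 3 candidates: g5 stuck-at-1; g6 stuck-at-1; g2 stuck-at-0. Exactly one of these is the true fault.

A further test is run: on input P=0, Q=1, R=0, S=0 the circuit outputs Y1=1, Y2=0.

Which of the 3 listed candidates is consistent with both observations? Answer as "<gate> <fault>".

Evaluate each candidate on input P=0, Q=1, R=0, S=0:
  g5 stuck-at-1: g0=0, g1=1, g2=1, g3=0, g4=1, g5=1 [stuck-at-1], g6=0, g7=1 → Y1=1, Y2=1 — eliminated
  g6 stuck-at-1: g0=0, g1=1, g2=1, g3=0, g4=1, g5=0, g6=1 [stuck-at-1], g7=1 → Y1=1, Y2=1 — eliminated
  g2 stuck-at-0: g0=0, g1=1, g2=0 [stuck-at-0], g3=0, g4=1, g5=0, g6=0, g7=0 → Y1=1, Y2=0 — matches
Only g2 stuck-at-0 reproduces the observed Y1=1, Y2=0.

g2 stuck-at-0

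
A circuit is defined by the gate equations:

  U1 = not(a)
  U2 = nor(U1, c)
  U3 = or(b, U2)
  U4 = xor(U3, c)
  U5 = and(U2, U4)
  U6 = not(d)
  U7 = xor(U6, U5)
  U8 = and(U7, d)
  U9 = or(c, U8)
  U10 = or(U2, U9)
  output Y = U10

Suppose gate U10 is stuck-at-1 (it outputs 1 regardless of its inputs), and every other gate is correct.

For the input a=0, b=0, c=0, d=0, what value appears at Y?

1

Propagate with U10 forced: U1=1, U2=0, U3=0, U4=0, U5=0, U6=1, U7=1, U8=0, U9=0, U10=1 [stuck-at-1].
So Y = 1. (Without the fault it would be 0.)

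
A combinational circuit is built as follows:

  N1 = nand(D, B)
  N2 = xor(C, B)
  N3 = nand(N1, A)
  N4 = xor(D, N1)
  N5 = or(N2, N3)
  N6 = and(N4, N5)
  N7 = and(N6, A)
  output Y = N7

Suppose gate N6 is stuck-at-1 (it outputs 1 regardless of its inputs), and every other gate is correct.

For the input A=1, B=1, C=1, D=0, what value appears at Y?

1

Propagate with N6 forced: N1=1, N2=0, N3=0, N4=1, N5=0, N6=1 [stuck-at-1], N7=1.
So Y = 1. (Without the fault it would be 0.)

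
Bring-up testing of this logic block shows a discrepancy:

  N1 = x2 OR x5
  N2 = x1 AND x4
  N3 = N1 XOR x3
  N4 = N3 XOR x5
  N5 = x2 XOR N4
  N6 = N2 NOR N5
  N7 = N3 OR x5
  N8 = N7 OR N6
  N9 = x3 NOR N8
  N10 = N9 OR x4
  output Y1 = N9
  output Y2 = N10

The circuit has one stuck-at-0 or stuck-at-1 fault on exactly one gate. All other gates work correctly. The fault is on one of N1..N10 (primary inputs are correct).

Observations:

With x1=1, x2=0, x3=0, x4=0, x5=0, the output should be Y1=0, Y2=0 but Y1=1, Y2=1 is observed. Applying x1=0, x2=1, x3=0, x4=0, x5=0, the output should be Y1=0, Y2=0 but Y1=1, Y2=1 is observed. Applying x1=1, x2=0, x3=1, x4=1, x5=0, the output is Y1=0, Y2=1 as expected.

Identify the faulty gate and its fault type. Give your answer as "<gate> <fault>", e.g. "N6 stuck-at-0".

N8 stuck-at-0

Fault-free values for test 1 (x1=1, x2=0, x3=0, x4=0, x5=0): N1=0, N2=0, N3=0, N4=0, N5=0, N6=1, N7=0, N8=1, N9=0, N10=0, giving Y1=0, Y2=0. Observed Y1=1, Y2=1.
Test 1: faults giving observed Y1=1, Y2=1 are {N2 stuck-at-1, N4 stuck-at-1, N5 stuck-at-1, N6 stuck-at-0, N8 stuck-at-0, N9 stuck-at-1}.
Test 2 (x1=0, x2=1, x3=0, x4=0, x5=0): fault-free N1=1, N2=0, N3=1, N4=1, N5=0, N6=1, N7=1, N8=1, N9=0, N10=0 → Y1=0, Y2=0; observed Y1=1, Y2=1. Eliminates N2 stuck-at-1, N4 stuck-at-1, N5 stuck-at-1, N6 stuck-at-0.
Test 3 (x1=1, x2=0, x3=1, x4=1, x5=0): fault-free N1=0, N2=1, N3=1, N4=1, N5=1, N6=0, N7=1, N8=1, N9=0, N10=1 → Y1=0, Y2=1; observed Y1=0, Y2=1. Eliminates N9 stuck-at-1.
Only N8 stuck-at-0 is consistent with every test.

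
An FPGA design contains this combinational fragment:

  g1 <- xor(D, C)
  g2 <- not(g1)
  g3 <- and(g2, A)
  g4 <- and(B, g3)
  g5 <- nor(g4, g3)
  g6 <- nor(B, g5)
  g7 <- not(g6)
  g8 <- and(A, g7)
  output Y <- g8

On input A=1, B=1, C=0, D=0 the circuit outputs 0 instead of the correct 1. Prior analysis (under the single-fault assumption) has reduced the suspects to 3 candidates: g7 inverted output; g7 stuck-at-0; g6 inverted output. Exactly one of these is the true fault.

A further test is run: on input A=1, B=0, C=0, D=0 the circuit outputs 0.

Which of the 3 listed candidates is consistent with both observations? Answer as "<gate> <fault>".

g7 stuck-at-0

Evaluate each candidate on input A=1, B=0, C=0, D=0:
  g7 inverted output: g1=0, g2=1, g3=1, g4=0, g5=0, g6=1, g7=1 [inverted output], g8=1 → 1 — eliminated
  g7 stuck-at-0: g1=0, g2=1, g3=1, g4=0, g5=0, g6=1, g7=0 [stuck-at-0], g8=0 → 0 — matches
  g6 inverted output: g1=0, g2=1, g3=1, g4=0, g5=0, g6=0 [inverted output], g7=1, g8=1 → 1 — eliminated
Only g7 stuck-at-0 reproduces the observed 0.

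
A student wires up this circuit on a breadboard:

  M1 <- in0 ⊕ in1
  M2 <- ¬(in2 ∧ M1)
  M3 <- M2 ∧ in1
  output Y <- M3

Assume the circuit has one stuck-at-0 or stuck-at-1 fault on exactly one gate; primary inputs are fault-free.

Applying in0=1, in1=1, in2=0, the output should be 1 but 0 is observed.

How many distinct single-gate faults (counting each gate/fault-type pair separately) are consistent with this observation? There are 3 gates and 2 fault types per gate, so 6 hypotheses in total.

2

Fault-free: M1=0, M2=1, M3=1 → 1. Observed 0.
  M1 stuck-at-0: output 1 ✗
  M1 stuck-at-1: output 1 ✗
  M2 stuck-at-0: output 0 ✓
  M2 stuck-at-1: output 1 ✗
  M3 stuck-at-0: output 0 ✓
  M3 stuck-at-1: output 1 ✗
Consistent faults: {M2 stuck-at-0, M3 stuck-at-0} — 2 in all.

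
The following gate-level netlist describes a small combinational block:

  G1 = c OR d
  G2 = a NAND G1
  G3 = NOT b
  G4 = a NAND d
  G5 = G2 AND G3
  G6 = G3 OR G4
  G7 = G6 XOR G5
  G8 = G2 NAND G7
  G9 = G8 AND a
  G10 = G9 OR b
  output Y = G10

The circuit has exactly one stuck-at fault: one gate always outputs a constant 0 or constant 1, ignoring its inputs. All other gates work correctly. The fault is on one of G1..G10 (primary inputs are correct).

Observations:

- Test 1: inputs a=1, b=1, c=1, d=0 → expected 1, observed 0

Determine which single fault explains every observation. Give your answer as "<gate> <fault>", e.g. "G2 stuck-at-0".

Fault-free values for test 1 (a=1, b=1, c=1, d=0): G1=1, G2=0, G3=0, G4=1, G5=0, G6=1, G7=1, G8=1, G9=1, G10=1, giving Y=1. Observed 0.
Test 1: faults giving observed 0 are {G10 stuck-at-0}.
Only G10 stuck-at-0 is consistent with every test.

G10 stuck-at-0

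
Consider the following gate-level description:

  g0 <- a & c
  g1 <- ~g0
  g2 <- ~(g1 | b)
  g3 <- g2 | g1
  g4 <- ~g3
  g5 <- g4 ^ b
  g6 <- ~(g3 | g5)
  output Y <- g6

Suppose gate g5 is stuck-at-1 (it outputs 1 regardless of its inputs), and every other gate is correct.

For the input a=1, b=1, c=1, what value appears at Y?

Propagate with g5 forced: g0=1, g1=0, g2=0, g3=0, g4=1, g5=1 [stuck-at-1], g6=0.
So Y = 0. (Without the fault it would be 1.)

0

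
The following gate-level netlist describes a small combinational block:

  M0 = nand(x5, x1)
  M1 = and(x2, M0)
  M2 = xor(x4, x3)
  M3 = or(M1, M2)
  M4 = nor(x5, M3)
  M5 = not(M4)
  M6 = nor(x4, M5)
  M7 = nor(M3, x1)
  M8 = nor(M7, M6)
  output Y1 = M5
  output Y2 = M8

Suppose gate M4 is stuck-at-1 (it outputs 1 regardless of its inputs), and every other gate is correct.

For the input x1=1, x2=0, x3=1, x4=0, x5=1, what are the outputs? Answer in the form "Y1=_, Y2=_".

Y1=0, Y2=0

Propagate with M4 forced: M0=0, M1=0, M2=1, M3=1, M4=1 [stuck-at-1], M5=0, M6=1, M7=0, M8=0.
So the outputs are Y1=0, Y2=0. (Without the fault they would be Y1=1, Y2=1.)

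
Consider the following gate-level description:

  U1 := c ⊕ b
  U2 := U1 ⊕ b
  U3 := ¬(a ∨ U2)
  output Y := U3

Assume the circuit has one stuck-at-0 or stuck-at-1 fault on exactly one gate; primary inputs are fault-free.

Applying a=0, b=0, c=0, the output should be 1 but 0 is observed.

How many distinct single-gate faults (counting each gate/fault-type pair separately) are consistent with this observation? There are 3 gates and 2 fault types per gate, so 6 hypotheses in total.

Fault-free: U1=0, U2=0, U3=1 → 1. Observed 0.
  U1 stuck-at-0: output 1 ✗
  U1 stuck-at-1: output 0 ✓
  U2 stuck-at-0: output 1 ✗
  U2 stuck-at-1: output 0 ✓
  U3 stuck-at-0: output 0 ✓
  U3 stuck-at-1: output 1 ✗
Consistent faults: {U1 stuck-at-1, U2 stuck-at-1, U3 stuck-at-0} — 3 in all.

3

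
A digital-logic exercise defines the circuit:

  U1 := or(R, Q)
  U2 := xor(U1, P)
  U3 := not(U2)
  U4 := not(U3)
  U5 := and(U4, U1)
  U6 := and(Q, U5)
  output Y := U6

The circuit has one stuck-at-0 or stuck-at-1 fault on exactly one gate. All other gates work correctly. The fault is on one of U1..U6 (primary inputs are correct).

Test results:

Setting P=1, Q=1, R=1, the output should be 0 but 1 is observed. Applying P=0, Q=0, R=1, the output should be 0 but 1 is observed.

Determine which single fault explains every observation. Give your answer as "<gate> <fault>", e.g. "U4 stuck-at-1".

U6 stuck-at-1

Fault-free values for test 1 (P=1, Q=1, R=1): U1=1, U2=0, U3=1, U4=0, U5=0, U6=0, giving Y=0. Observed 1.
Test 1: faults giving observed 1 are {U2 stuck-at-1, U3 stuck-at-0, U4 stuck-at-1, U5 stuck-at-1, U6 stuck-at-1}.
Test 2 (P=0, Q=0, R=1): fault-free U1=1, U2=1, U3=0, U4=1, U5=1, U6=0 → 0; observed 1. Eliminates U2 stuck-at-1, U3 stuck-at-0, U4 stuck-at-1, U5 stuck-at-1.
Only U6 stuck-at-1 is consistent with every test.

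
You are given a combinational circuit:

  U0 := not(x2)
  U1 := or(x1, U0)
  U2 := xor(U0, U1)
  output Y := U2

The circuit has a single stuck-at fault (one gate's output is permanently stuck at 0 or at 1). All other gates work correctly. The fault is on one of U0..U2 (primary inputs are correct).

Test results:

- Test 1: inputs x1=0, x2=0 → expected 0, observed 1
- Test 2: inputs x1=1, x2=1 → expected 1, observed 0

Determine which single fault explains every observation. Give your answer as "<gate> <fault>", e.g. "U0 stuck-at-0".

Fault-free values for test 1 (x1=0, x2=0): U0=1, U1=1, U2=0, giving Y=0. Observed 1.
Test 1: faults giving observed 1 are {U1 stuck-at-0, U2 stuck-at-1}.
Test 2 (x1=1, x2=1): fault-free U0=0, U1=1, U2=1 → 1; observed 0. Eliminates U2 stuck-at-1.
Only U1 stuck-at-0 is consistent with every test.

U1 stuck-at-0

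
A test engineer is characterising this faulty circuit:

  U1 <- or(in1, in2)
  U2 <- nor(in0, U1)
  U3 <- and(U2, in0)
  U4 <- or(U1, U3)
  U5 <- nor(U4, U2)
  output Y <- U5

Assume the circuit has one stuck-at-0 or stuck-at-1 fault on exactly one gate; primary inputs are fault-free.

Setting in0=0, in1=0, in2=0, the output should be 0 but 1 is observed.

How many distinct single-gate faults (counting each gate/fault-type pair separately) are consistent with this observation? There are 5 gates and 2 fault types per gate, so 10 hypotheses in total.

2

Fault-free: U1=0, U2=1, U3=0, U4=0, U5=0 → 0. Observed 1.
  U1 stuck-at-0: output 0 ✗
  U1 stuck-at-1: output 0 ✗
  U2 stuck-at-0: output 1 ✓
  U2 stuck-at-1: output 0 ✗
  U3 stuck-at-0: output 0 ✗
  U3 stuck-at-1: output 0 ✗
  U4 stuck-at-0: output 0 ✗
  U4 stuck-at-1: output 0 ✗
  U5 stuck-at-0: output 0 ✗
  U5 stuck-at-1: output 1 ✓
Consistent faults: {U2 stuck-at-0, U5 stuck-at-1} — 2 in all.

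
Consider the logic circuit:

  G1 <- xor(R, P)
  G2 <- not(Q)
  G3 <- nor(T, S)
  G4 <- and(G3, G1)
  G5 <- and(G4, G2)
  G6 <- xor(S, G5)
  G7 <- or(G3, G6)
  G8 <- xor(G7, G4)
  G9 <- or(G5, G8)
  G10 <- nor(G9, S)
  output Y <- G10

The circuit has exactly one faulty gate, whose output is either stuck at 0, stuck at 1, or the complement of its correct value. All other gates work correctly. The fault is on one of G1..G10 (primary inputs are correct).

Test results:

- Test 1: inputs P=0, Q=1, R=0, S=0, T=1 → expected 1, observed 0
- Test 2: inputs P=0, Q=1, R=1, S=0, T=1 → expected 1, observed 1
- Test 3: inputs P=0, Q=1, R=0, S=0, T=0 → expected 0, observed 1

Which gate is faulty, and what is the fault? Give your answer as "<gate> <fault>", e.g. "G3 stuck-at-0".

G3 inverted output

Fault-free values for test 1 (P=0, Q=1, R=0, S=0, T=1): G1=0, G2=0, G3=0, G4=0, G5=0, G6=0, G7=0, G8=0, G9=0, G10=1, giving Y=1. Observed 0.
Test 1: faults giving observed 0 are {G3 stuck-at-1, G3 inverted output, G4 stuck-at-1, G4 inverted output, G5 stuck-at-1, G5 inverted output, G6 stuck-at-1, G6 inverted output, G7 stuck-at-1, G7 inverted output, G8 stuck-at-1, G8 inverted output, G9 stuck-at-1, G9 inverted output, G10 stuck-at-0, G10 inverted output}.
Test 2 (P=0, Q=1, R=1, S=0, T=1): fault-free G1=1, G2=0, G3=0, G4=0, G5=0, G6=0, G7=0, G8=0, G9=0, G10=1 → 1; observed 1. Eliminates G4 stuck-at-1, G4 inverted output, G5 stuck-at-1, G5 inverted output, G6 stuck-at-1, G6 inverted output, G7 stuck-at-1, G7 inverted output, G8 stuck-at-1, G8 inverted output, G9 stuck-at-1, G9 inverted output, G10 stuck-at-0, G10 inverted output.
Test 3 (P=0, Q=1, R=0, S=0, T=0): fault-free G1=0, G2=0, G3=1, G4=0, G5=0, G6=0, G7=1, G8=1, G9=1, G10=0 → 0; observed 1. Eliminates G3 stuck-at-1.
Only G3 inverted output is consistent with every test.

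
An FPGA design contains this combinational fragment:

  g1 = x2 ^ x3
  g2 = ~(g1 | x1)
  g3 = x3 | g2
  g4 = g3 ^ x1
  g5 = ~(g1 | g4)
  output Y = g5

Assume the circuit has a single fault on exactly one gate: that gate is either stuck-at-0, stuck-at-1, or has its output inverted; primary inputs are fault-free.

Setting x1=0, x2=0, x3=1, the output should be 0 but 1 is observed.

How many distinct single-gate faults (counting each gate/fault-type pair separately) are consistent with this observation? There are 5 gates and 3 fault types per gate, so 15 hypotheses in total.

Fault-free: g1=1, g2=0, g3=1, g4=1, g5=0 → 0. Observed 1.
  g1: none of the 3 fault types match ✗
  g2: none of the 3 fault types match ✗
  g3: none of the 3 fault types match ✗
  g4: none of the 3 fault types match ✗
  g5: stuck-at-1, inverted output ✓; others ✗
Consistent faults: {g5 stuck-at-1, g5 inverted output} — 2 in all.

2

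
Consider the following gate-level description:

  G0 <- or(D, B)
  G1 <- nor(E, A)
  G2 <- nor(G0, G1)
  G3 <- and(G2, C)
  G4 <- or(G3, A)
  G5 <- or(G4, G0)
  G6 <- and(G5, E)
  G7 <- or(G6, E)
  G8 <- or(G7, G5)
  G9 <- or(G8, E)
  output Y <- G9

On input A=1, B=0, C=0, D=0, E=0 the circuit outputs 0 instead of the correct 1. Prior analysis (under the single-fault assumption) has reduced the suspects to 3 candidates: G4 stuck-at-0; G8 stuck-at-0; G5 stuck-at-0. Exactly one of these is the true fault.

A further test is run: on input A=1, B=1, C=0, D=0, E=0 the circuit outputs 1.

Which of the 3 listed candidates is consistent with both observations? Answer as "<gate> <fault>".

G4 stuck-at-0

Evaluate each candidate on input A=1, B=1, C=0, D=0, E=0:
  G4 stuck-at-0: G0=1, G1=0, G2=0, G3=0, G4=0 [stuck-at-0], G5=1, G6=0, G7=0, G8=1, G9=1 → 1 — matches
  G8 stuck-at-0: G0=1, G1=0, G2=0, G3=0, G4=1, G5=1, G6=0, G7=0, G8=0 [stuck-at-0], G9=0 → 0 — eliminated
  G5 stuck-at-0: G0=1, G1=0, G2=0, G3=0, G4=1, G5=0 [stuck-at-0], G6=0, G7=0, G8=0, G9=0 → 0 — eliminated
Only G4 stuck-at-0 reproduces the observed 1.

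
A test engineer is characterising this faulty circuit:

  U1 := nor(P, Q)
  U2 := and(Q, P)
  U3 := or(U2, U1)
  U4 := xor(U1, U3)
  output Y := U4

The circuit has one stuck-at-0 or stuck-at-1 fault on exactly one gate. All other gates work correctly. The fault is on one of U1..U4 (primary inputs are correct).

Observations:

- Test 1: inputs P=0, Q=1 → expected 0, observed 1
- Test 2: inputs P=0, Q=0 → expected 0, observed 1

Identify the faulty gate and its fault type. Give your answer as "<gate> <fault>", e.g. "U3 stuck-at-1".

Fault-free values for test 1 (P=0, Q=1): U1=0, U2=0, U3=0, U4=0, giving Y=0. Observed 1.
Test 1: faults giving observed 1 are {U2 stuck-at-1, U3 stuck-at-1, U4 stuck-at-1}.
Test 2 (P=0, Q=0): fault-free U1=1, U2=0, U3=1, U4=0 → 0; observed 1. Eliminates U2 stuck-at-1, U3 stuck-at-1.
Only U4 stuck-at-1 is consistent with every test.

U4 stuck-at-1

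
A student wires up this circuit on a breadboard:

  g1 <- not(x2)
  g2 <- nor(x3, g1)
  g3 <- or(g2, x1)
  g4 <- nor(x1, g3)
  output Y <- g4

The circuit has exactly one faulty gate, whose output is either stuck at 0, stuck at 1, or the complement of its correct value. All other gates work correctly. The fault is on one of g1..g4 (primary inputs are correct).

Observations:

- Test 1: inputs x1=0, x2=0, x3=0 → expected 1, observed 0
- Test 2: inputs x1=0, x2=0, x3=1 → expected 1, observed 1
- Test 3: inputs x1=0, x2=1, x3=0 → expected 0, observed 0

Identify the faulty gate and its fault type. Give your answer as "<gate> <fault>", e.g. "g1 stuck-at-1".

g1 stuck-at-0

Fault-free values for test 1 (x1=0, x2=0, x3=0): g1=1, g2=0, g3=0, g4=1, giving Y=1. Observed 0.
Test 1: faults giving observed 0 are {g1 stuck-at-0, g1 inverted output, g2 stuck-at-1, g2 inverted output, g3 stuck-at-1, g3 inverted output, g4 stuck-at-0, g4 inverted output}.
Test 2 (x1=0, x2=0, x3=1): fault-free g1=1, g2=0, g3=0, g4=1 → 1; observed 1. Eliminates g2 stuck-at-1, g2 inverted output, g3 stuck-at-1, g3 inverted output, g4 stuck-at-0, g4 inverted output.
Test 3 (x1=0, x2=1, x3=0): fault-free g1=0, g2=1, g3=1, g4=0 → 0; observed 0. Eliminates g1 inverted output.
Only g1 stuck-at-0 is consistent with every test.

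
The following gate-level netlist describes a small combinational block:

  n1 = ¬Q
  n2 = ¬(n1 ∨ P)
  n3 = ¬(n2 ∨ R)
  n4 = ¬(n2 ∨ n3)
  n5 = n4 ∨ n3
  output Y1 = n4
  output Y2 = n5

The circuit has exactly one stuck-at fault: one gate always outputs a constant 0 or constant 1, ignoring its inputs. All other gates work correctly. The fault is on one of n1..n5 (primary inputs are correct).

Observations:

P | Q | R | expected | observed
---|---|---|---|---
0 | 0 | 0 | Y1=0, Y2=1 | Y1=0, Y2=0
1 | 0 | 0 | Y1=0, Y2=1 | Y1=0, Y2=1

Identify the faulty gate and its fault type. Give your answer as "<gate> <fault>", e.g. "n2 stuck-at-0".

n1 stuck-at-0

Fault-free values for test 1 (P=0, Q=0, R=0): n1=1, n2=0, n3=1, n4=0, n5=1, giving Y1=0, Y2=1. Observed Y1=0, Y2=0.
Test 1: faults giving observed Y1=0, Y2=0 are {n1 stuck-at-0, n2 stuck-at-1, n5 stuck-at-0}.
Test 2 (P=1, Q=0, R=0): fault-free n1=1, n2=0, n3=1, n4=0, n5=1 → Y1=0, Y2=1; observed Y1=0, Y2=1. Eliminates n2 stuck-at-1, n5 stuck-at-0.
Only n1 stuck-at-0 is consistent with every test.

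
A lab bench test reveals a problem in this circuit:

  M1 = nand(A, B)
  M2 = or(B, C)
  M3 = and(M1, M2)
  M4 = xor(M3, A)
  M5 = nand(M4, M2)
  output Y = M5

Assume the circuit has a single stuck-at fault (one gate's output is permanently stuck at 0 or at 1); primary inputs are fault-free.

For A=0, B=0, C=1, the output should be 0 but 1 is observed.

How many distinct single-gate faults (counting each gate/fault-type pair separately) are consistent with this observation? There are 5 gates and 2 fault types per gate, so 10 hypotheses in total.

Fault-free: M1=1, M2=1, M3=1, M4=1, M5=0 → 0. Observed 1.
  M1 stuck-at-0: output 1 ✓
  M1 stuck-at-1: output 0 ✗
  M2 stuck-at-0: output 1 ✓
  M2 stuck-at-1: output 0 ✗
  M3 stuck-at-0: output 1 ✓
  M3 stuck-at-1: output 0 ✗
  M4 stuck-at-0: output 1 ✓
  M4 stuck-at-1: output 0 ✗
  M5 stuck-at-0: output 0 ✗
  M5 stuck-at-1: output 1 ✓
Consistent faults: {M1 stuck-at-0, M2 stuck-at-0, M3 stuck-at-0, M4 stuck-at-0, M5 stuck-at-1} — 5 in all.

5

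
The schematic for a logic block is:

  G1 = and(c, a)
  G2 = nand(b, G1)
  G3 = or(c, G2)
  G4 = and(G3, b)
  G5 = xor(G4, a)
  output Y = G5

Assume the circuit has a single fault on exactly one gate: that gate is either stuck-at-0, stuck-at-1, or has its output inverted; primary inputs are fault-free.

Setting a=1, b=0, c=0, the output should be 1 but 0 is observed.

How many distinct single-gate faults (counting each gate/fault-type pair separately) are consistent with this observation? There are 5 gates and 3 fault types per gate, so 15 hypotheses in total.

Fault-free: G1=0, G2=1, G3=1, G4=0, G5=1 → 1. Observed 0.
  G1: none of the 3 fault types match ✗
  G2: none of the 3 fault types match ✗
  G3: none of the 3 fault types match ✗
  G4: stuck-at-1, inverted output ✓; others ✗
  G5: stuck-at-0, inverted output ✓; others ✗
Consistent faults: {G4 stuck-at-1, G4 inverted output, G5 stuck-at-0, G5 inverted output} — 4 in all.

4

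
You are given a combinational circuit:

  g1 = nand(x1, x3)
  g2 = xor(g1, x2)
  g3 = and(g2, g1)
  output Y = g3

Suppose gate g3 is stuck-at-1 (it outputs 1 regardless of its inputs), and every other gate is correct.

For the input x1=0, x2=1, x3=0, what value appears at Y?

1

Propagate with g3 forced: g1=1, g2=0, g3=1 [stuck-at-1].
So Y = 1. (Without the fault it would be 0.)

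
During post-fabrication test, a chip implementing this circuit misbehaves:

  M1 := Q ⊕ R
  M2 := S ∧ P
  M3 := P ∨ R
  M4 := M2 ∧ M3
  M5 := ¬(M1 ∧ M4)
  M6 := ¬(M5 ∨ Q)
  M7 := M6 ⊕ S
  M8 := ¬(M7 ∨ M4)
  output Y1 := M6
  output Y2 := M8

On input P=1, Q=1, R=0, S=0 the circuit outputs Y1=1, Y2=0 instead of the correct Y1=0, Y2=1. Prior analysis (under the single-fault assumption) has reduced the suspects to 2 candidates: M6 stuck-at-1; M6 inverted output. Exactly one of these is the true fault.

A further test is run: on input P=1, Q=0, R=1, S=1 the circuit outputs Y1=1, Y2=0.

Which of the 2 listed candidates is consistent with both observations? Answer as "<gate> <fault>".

M6 stuck-at-1

Evaluate each candidate on input P=1, Q=0, R=1, S=1:
  M6 stuck-at-1: M1=1, M2=1, M3=1, M4=1, M5=0, M6=1 [stuck-at-1], M7=0, M8=0 → Y1=1, Y2=0 — matches
  M6 inverted output: M1=1, M2=1, M3=1, M4=1, M5=0, M6=0 [inverted output], M7=1, M8=0 → Y1=0, Y2=0 — eliminated
Only M6 stuck-at-1 reproduces the observed Y1=1, Y2=0.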